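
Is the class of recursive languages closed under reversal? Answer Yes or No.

Reverse the input on the tape and then run the decider for L; this halts and accepts exactly Lᴿ.
So the recursive languages are closed under reversal.

Yes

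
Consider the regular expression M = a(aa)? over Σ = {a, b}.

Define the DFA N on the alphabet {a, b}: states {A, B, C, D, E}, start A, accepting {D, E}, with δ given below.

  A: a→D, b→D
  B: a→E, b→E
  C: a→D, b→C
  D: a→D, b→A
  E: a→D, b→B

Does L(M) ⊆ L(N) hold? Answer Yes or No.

Converting the expression M to a DFA (subset construction, then merging equivalent states) gives the minimal DFA with states {m0, m1, m2, m3, m4}, start state m0, accepting states {m1, m4} and transitions m0: a→m1, b→m2; m1: a→m3, b→m2; m2: a→m2, b→m2; m3: a→m4, b→m2; m4: a→m2, b→m2.
Exploring the product automaton M × N from the start pair (m0, A), following both machines on each input symbol, reaches 6 state pairs: (m0, A), (m1, D), (m2, D), (m3, D), (m2, A), (m4, D).
M accepts in {m1, m4} and N accepts in {D, E}. The reachable pairs whose M-component is accepting are (m1, D), (m4, D); in each of them the N-component is accepting too, so the product for L(M) \ L(N) (M-component accepting, N-component rejecting) has no reachable accepting pair and the difference is empty.
Hence every string in L(M) is also in L(N).

Yes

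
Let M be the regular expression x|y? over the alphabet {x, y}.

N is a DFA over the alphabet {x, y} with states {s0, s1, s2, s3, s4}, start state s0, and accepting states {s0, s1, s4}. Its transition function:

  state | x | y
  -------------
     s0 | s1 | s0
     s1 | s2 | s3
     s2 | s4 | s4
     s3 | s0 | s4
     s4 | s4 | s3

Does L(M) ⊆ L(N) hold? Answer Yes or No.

Converting the expression M to a DFA (subset construction, then merging equivalent states) gives the minimal DFA with states {m0, m1, m2}, start state m0, accepting states {m0, m1} and transitions m0: x→m1, y→m1; m1: x→m2, y→m2; m2: x→m2, y→m2.
Exploring the product automaton M × N from the start pair (m0, s0), following both machines on each input symbol, reaches 8 state pairs: (m0, s0), (m1, s1), (m1, s0), (m2, s2), (m2, s3), (m2, s1), (m2, s0), (m2, s4).
M accepts in {m0, m1} and N accepts in {s0, s1, s4}. The reachable pairs whose M-component is accepting are (m0, s0), (m1, s1), (m1, s0); in each of them the N-component is accepting too, so the product for L(M) \ L(N) (M-component accepting, N-component rejecting) has no reachable accepting pair and the difference is empty.
Hence every string in L(M) is also in L(N).

Yes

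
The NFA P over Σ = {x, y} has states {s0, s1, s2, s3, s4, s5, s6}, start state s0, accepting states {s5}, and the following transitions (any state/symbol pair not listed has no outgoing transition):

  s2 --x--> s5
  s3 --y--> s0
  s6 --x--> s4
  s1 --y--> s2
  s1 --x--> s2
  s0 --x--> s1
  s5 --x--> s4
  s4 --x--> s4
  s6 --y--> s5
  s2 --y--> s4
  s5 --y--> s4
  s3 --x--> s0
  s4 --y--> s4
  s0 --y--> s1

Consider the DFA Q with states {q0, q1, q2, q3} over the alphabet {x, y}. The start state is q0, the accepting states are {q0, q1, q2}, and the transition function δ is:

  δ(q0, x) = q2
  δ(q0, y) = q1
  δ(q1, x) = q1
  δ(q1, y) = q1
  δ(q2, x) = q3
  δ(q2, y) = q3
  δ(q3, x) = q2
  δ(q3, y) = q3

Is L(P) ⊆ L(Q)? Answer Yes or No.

Exploring the product automaton P × Q from the start pair (s0, q0), following both machines on each input symbol, reaches 10 state pairs: (s0, q0), (s1, q2), (s1, q1), (s2, q3), (s2, q1), (s5, q2), (s4, q3), (s5, q1), (s4, q1), (s4, q2).
P accepts in {s5} and Q accepts in {q0, q1, q2}. The reachable pairs whose P-component is accepting are (s5, q2), (s5, q1); in each of them the Q-component is accepting too, so the product for L(P) \ L(Q) (P-component accepting, Q-component rejecting) has no reachable accepting pair and the difference is empty.
Hence every string in L(P) is also in L(Q).

Yes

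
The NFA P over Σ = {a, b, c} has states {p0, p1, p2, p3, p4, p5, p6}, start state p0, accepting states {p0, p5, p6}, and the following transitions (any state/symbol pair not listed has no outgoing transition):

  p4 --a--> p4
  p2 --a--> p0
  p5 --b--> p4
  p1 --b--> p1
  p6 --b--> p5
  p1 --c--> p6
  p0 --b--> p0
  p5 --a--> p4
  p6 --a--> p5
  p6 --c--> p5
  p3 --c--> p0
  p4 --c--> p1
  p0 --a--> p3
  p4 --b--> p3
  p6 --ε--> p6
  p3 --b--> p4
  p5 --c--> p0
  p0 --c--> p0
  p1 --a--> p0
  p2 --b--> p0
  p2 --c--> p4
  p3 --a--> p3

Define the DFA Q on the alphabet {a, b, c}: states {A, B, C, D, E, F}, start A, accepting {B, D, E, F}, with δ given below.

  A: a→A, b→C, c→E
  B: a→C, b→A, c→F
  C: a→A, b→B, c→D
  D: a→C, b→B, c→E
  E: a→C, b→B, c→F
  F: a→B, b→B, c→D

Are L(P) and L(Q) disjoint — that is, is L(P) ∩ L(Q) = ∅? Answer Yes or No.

No

The string c is accepted by both P and Q.
Hence L(P) ∩ L(Q) ≠ ∅.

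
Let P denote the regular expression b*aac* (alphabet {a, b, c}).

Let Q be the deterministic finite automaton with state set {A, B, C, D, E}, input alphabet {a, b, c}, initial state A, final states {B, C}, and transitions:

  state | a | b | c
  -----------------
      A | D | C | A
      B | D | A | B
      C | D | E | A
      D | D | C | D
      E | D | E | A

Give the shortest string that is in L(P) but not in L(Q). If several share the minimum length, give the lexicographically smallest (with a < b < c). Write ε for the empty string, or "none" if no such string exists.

aa

The string aa is accepted by P but not by Q.
No shorter string lies in the difference, and aa is the lexicographically first length-2 string in L(P) \ L(Q).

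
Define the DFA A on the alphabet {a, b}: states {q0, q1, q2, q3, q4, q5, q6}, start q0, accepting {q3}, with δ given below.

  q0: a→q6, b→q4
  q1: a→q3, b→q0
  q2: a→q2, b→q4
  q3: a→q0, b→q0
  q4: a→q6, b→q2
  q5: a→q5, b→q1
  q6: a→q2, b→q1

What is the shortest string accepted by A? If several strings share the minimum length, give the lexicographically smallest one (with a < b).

aba

A breadth-first search from q0 reaches an accepting state first via the path q0 → q6 → q1 → q3 on input aba.
No string of length < 3 is accepted (BFS exhausts all shorter strings without reaching an accepting state), and aba is the lexicographically least accepting string of length 3.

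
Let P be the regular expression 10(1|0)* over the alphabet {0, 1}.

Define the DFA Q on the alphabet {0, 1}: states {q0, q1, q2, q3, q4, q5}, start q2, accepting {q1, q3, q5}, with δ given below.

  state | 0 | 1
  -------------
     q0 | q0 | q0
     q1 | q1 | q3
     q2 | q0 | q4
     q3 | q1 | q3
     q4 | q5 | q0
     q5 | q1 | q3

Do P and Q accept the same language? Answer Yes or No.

Converting the expression P to a DFA (subset construction, then merging equivalent states) gives the minimal DFA with states {p0, p1, p2, p3}, start state p0, accepting states {p3} and transitions p0: 0→p1, 1→p2; p1: 0→p1, 1→p1; p2: 0→p3, 1→p1; p3: 0→p3, 1→p3.
Exploring the product automaton P × Q from the start pair (p0, q2), following both machines on each input symbol, reaches 6 state pairs: (p0, q2), (p1, q0), (p2, q4), (p3, q5), (p3, q1), (p3, q3).
P accepts in {p3} and Q accepts in {q1, q3, q5}. In every reachable pair the two components are either both accepting — (p3, q5), (p3, q1), (p3, q3) — or both non-accepting, so no string is accepted by exactly one of the machines: L(P) \ L(Q) and L(Q) \ L(P) are both empty.
Hence every string is accepted by P iff it is accepted by Q, and the two languages coincide.

Yes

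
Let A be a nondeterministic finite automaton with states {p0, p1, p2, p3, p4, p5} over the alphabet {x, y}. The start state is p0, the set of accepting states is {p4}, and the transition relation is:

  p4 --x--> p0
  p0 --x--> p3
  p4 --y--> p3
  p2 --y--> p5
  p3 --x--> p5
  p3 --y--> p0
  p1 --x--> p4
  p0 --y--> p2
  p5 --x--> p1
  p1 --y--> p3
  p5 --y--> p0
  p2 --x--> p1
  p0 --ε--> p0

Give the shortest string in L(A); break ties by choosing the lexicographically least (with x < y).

A breadth-first search from p0 reaches an accepting state first via the path p0 → p2 → p1 → p4 on input yxx.
No string of length < 3 is accepted (BFS exhausts all shorter strings without reaching an accepting state), and yxx is the lexicographically least accepting string of length 3.

yxx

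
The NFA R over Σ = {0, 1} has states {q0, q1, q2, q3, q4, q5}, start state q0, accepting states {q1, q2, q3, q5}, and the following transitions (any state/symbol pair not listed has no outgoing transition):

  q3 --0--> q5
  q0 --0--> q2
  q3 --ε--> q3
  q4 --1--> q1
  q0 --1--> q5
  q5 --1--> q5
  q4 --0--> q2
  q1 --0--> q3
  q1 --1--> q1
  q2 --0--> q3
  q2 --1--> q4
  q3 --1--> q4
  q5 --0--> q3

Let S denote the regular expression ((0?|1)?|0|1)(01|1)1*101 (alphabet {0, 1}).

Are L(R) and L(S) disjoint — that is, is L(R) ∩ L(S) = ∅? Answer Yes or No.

Yes

Converting the expression S to a DFA (subset construction, then merging equivalent states) gives the minimal DFA with states {s0, s1, s2, s3, s4, s5, s6, s7, s8}, start state s0, accepting states {s8} and transitions s0: 0→s1, 1→s2; s1: 0→s3, 1→s4; s2: 0→s3, 1→s5; s3: 0→s6, 1→s4; s4: 0→s6, 1→s5; s5: 0→s7, 1→s5; s6: 0→s6, 1→s6; s7: 0→s6, 1→s8; s8: 0→s6, 1→s6.
Exploring the product automaton R × S from the start pair (q0, s0), following both machines on each input symbol, reaches 14 state pairs: (q0, s0), (q2, s1), (q5, s2), (q3, s3), (q4, s4), (q5, s5), (q5, s6), (q2, s6), (q1, s5), (q3, s7), (q3, s6), (q4, s6), (q4, s8), (q1, s6).
R accepts in {q1, q2, q3, q5} and S accepts in {s8}; no reachable pair has both components accepting, so no string drives both machines to acceptance simultaneously and L(R) ∩ L(S) = ∅.
So no string is accepted by both, and the intersection is empty.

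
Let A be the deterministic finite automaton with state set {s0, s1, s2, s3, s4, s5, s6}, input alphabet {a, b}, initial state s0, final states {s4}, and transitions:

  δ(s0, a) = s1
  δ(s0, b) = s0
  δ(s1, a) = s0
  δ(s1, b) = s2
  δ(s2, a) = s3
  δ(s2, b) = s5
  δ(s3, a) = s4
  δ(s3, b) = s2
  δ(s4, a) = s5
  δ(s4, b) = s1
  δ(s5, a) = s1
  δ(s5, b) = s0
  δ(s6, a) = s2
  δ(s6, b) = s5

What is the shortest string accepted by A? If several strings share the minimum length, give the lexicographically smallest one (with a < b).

A breadth-first search from s0 reaches an accepting state first via the path s0 → s1 → s2 → s3 → s4 on input abaa.
No string of length < 4 is accepted (BFS exhausts all shorter strings without reaching an accepting state), and abaa is the lexicographically least accepting string of length 4.

abaa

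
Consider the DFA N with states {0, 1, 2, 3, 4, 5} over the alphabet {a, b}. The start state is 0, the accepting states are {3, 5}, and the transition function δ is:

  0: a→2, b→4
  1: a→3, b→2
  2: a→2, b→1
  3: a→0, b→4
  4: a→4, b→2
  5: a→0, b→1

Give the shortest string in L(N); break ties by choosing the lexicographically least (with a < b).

aba

A breadth-first search from 0 reaches an accepting state first via the path 0 → 2 → 1 → 3 on input aba.
No string of length < 3 is accepted (BFS exhausts all shorter strings without reaching an accepting state), and aba is the lexicographically least accepting string of length 3.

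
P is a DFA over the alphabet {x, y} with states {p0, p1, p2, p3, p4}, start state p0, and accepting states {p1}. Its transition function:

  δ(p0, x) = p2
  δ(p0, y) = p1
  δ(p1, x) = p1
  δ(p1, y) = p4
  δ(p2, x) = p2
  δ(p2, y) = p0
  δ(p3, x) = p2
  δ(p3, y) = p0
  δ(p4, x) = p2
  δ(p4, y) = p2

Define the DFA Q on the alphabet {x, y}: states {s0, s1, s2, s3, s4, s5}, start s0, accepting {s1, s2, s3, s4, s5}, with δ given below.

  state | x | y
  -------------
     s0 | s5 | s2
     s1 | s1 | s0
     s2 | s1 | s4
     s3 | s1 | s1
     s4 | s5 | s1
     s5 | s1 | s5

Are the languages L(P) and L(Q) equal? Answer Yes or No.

The string x is accepted by Q but rejected by P.
So L(P) ≠ L(Q).

No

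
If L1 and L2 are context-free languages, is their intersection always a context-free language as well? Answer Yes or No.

No

{aⁿbⁿcᵐ : m,n≥0} and {aᵐbⁿcⁿ : m,n≥0} are both context-free, but their intersection {aⁿbⁿcⁿ : n≥0} is not (pumping lemma).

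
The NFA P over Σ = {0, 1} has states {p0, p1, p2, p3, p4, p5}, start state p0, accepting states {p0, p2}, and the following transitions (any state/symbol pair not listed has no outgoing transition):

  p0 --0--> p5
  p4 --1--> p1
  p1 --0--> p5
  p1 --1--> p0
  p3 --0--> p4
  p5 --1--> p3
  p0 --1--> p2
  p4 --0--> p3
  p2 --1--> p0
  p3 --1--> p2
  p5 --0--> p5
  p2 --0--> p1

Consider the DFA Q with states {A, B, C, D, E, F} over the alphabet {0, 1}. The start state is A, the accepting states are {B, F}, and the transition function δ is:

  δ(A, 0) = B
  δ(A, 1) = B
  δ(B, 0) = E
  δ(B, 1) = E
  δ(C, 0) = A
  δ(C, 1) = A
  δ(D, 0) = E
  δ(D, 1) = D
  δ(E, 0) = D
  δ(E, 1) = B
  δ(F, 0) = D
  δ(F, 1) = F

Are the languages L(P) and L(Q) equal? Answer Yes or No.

The empty string ε is accepted by P but rejected by Q.
So L(P) ≠ L(Q).

No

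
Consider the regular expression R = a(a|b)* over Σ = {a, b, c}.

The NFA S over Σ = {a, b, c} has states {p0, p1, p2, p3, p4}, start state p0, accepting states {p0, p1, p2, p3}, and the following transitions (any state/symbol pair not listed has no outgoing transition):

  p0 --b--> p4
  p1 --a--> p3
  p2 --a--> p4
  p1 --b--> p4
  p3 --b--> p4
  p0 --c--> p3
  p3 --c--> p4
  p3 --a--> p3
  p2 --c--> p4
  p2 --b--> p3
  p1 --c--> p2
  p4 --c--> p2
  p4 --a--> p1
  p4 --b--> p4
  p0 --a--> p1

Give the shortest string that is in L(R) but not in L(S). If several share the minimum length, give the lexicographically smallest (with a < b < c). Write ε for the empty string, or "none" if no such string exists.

The string ab is accepted by R but not by S.
No shorter string lies in the difference, and ab is the lexicographically first length-2 string in L(R) \ L(S).

ab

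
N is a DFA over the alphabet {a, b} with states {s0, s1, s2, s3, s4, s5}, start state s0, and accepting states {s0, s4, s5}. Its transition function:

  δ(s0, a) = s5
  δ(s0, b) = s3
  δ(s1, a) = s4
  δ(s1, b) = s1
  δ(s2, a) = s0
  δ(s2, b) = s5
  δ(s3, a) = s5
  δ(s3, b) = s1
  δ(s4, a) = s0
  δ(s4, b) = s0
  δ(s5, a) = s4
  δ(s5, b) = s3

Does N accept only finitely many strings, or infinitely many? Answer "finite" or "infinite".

State s1 is reachable from the start and can reach an accepting state, and it lies on the cycle s1 → s1.
Traversing that cycle any number of times yields accepted strings of unbounded length, so the language is infinite.

infinite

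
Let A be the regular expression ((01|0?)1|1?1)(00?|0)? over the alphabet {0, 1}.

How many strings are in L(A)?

12

The expression has no Kleene star, so L(A) is finite. Expanding the alternatives gives {1, 01, 10, 11, 010, 011, 100, 110, 0100, 0110, 1100, 01100}.
That is 1 of length 1, 3 of length 2, 4 of length 3, 3 of length 4, 1 of length 5: 12 strings in all.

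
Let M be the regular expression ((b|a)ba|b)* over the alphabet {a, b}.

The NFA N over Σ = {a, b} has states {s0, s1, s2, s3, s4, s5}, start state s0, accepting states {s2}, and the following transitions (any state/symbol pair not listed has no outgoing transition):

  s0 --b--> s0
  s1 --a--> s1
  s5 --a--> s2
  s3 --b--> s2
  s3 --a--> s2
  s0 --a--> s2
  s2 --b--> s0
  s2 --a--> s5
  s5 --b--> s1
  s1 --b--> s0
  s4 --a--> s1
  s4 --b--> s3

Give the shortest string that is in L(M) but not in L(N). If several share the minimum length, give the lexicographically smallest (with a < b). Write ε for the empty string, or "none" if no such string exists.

ε

The empty string ε is accepted by M but not by N.
Since ε is the unique shortest string, it is the required witness.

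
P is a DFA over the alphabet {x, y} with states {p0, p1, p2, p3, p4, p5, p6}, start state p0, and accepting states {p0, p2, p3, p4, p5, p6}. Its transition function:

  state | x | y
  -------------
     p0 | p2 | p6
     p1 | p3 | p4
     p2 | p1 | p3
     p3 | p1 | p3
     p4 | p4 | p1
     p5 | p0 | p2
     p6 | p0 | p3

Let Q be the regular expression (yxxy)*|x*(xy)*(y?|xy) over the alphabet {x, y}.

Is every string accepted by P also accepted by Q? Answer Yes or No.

No

The string yx is in L(P) but not in L(Q).
So L(P) ⊄ L(Q).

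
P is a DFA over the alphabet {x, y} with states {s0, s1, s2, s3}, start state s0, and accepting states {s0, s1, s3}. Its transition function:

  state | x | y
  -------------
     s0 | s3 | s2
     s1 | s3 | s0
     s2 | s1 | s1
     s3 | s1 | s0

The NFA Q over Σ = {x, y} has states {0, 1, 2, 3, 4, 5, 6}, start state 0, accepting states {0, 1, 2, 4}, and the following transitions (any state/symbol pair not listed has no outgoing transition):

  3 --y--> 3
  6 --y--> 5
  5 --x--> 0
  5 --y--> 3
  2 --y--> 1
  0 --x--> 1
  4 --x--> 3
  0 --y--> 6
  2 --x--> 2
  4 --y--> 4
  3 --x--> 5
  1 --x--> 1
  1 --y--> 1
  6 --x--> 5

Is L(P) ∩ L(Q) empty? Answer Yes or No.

The empty string ε is accepted by both P and Q.
Hence L(P) ∩ L(Q) ≠ ∅.

No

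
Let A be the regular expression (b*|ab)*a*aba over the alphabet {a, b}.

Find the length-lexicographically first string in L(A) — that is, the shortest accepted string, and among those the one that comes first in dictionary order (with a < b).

aba

By inspection of the expression, no string of length less than 3 matches, and aba is the lexicographically first match of length 3.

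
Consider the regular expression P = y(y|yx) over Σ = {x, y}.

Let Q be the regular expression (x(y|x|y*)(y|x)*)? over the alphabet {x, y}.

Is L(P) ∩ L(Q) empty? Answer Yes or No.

Converting the expression P to a DFA (subset construction, then merging equivalent states) gives the minimal DFA with states {p0, p1, p2, p3, p4}, start state p0, accepting states {p3, p4} and transitions p0: x→p1, y→p2; p1: x→p1, y→p1; p2: x→p1, y→p3; p3: x→p4, y→p1; p4: x→p1, y→p1.
Converting the expression Q to a DFA (subset construction, then merging equivalent states) gives the minimal DFA with states {q0, q1, q2}, start state q0, accepting states {q0, q1} and transitions q0: x→q1, y→q2; q1: x→q1, y→q1; q2: x→q2, y→q2.
Exploring the product automaton P × Q from the start pair (p0, q0), following both machines on each input symbol, reaches 6 state pairs: (p0, q0), (p1, q1), (p2, q2), (p1, q2), (p3, q2), (p4, q2).
P accepts in {p3, p4} and Q accepts in {q0, q1}; no reachable pair has both components accepting, so no string drives both machines to acceptance simultaneously and L(P) ∩ L(Q) = ∅.
So no string is accepted by both, and the intersection is empty.

Yes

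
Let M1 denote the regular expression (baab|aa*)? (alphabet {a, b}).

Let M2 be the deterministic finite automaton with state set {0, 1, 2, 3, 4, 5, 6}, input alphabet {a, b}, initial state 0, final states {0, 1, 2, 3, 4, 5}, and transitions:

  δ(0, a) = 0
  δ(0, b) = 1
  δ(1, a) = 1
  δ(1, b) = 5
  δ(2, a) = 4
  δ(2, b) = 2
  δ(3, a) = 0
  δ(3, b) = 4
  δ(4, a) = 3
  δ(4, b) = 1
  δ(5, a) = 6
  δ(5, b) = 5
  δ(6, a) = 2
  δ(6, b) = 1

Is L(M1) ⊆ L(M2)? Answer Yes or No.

Yes

Converting the expression M1 to a DFA (subset construction, then merging equivalent states) gives the minimal DFA with states {r0, r1, r2, r3, r4, r5, r6}, start state r0, accepting states {r0, r1, r6} and transitions r0: a→r1, b→r2; r1: a→r1, b→r3; r2: a→r4, b→r3; r3: a→r3, b→r3; r4: a→r5, b→r3; r5: a→r3, b→r6; r6: a→r3, b→r3.
Exploring the product automaton M1 × M2 from the start pair (r0, 0), following both machines on each input symbol, reaches 13 state pairs: (r0, 0), (r1, 0), (r2, 1), (r3, 1), (r4, 1), (r3, 5), (r5, 1), (r3, 6), (r6, 5), (r3, 2), (r3, 4), (r3, 3), (r3, 0).
M1 accepts in {r0, r1, r6} and M2 accepts in {0, 1, 2, 3, 4, 5}. The reachable pairs whose M1-component is accepting are (r0, 0), (r1, 0), (r6, 5); in each of them the M2-component is accepting too, so the product for L(M1) \ L(M2) (M1-component accepting, M2-component rejecting) has no reachable accepting pair and the difference is empty.
Hence every string in L(M1) is also in L(M2).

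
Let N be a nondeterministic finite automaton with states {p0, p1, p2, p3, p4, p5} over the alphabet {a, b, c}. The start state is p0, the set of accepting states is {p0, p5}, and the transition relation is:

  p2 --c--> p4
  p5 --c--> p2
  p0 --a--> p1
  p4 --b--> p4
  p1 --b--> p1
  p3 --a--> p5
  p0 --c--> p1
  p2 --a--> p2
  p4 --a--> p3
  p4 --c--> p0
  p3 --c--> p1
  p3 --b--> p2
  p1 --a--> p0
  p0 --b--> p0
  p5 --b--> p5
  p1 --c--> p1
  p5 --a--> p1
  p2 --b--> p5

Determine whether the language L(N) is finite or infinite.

infinite

State p0 is reachable from the start and can reach an accepting state, and it lies on the cycle p0 → p0.
Traversing that cycle any number of times yields accepted strings of unbounded length, so the language is infinite.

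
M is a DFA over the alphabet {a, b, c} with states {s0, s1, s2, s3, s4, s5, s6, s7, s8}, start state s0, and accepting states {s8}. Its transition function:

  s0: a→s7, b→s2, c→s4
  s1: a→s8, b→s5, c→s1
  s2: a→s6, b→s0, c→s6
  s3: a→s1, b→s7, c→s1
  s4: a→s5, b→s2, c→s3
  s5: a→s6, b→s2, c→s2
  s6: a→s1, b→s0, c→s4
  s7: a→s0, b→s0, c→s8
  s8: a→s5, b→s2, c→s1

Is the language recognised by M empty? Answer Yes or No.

No

The string ac is accepted: the run s0 → s7 → s8 ends in the accepting state s8.
Since at least one string is accepted, L(M) is not empty.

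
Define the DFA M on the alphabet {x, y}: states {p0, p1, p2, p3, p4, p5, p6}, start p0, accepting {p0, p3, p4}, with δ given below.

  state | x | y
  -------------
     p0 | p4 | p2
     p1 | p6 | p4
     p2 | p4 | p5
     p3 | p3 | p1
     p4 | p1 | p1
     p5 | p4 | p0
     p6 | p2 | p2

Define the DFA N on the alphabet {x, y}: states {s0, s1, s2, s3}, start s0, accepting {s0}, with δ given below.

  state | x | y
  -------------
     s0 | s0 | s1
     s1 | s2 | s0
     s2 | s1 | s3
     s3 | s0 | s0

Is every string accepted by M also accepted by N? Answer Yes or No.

The string yx is in L(M) but not in L(N).
So L(M) ⊄ L(N).

No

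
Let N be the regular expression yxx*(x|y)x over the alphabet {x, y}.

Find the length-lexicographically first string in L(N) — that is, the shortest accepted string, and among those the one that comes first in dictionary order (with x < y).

By inspection of the expression, no string of length less than 4 matches, and yxxx is the lexicographically first match of length 4.

yxxx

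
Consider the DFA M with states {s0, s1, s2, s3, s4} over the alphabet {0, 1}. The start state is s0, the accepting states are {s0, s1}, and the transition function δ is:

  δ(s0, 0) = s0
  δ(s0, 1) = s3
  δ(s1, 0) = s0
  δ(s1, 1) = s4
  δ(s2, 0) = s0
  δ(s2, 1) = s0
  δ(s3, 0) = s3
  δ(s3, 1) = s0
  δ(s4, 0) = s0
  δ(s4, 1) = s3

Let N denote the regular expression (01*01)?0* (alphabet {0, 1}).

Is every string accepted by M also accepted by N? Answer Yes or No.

The string 11 is in L(M) but not in L(N).
So L(M) ⊄ L(N).

No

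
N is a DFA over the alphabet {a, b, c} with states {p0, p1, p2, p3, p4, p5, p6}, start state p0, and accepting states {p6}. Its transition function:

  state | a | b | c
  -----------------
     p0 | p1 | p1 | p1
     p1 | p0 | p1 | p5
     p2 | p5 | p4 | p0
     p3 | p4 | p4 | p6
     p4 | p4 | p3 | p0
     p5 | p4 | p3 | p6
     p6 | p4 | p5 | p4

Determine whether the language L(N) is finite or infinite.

infinite

State p0 is reachable from the start and can reach an accepting state, and it lies on the cycle p0 → p1 → p0.
Traversing that cycle any number of times yields accepted strings of unbounded length, so the language is infinite.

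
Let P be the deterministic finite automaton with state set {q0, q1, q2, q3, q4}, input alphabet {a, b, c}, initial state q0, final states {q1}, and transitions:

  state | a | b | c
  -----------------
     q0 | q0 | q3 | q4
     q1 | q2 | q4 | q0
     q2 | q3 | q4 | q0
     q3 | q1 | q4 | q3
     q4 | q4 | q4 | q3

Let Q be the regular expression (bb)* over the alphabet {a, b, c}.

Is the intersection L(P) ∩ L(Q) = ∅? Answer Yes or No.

Converting the expression Q to a DFA (subset construction, then merging equivalent states) gives the minimal DFA with states {r0, r1, r2}, start state r0, accepting states {r0} and transitions r0: a→r1, b→r2, c→r1; r1: a→r1, b→r1, c→r1; r2: a→r1, b→r0, c→r1.
Exploring the product automaton P × Q from the start pair (q0, r0), following both machines on each input symbol, reaches 9 state pairs: (q0, r0), (q0, r1), (q3, r2), (q4, r1), (q3, r1), (q1, r1), (q4, r0), (q2, r1), (q4, r2).
P accepts in {q1} and Q accepts in {r0}; no reachable pair has both components accepting, so no string drives both machines to acceptance simultaneously and L(P) ∩ L(Q) = ∅.
So no string is accepted by both, and the intersection is empty.

Yes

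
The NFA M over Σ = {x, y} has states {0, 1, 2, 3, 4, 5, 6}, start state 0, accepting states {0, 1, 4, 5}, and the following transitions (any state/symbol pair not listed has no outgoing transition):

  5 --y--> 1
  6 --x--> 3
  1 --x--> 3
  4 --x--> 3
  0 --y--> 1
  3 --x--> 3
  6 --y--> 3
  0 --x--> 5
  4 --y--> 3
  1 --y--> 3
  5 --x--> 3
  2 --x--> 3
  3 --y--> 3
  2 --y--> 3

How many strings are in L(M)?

4

The useful subgraph on states {0, 1, 5} is acyclic, so L(M) is finite; the longest accepting path visits 3 useful states, giving maximum string length 2.
Counting accepting paths from 0 by length: 1 of length 0, 2 of length 1, 1 of length 2. Total 4.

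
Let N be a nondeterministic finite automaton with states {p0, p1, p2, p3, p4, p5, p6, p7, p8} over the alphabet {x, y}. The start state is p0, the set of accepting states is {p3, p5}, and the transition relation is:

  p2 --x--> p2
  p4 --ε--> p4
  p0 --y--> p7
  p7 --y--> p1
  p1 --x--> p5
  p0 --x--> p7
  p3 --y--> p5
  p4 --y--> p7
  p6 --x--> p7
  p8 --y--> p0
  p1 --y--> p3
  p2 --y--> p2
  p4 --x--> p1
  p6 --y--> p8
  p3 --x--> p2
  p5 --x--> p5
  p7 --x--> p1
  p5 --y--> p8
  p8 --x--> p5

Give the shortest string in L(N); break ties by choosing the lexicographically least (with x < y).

xxx

A breadth-first search from p0 reaches an accepting state first via the path p0 → p7 → p1 → p5 on input xxx.
No string of length < 3 is accepted (BFS exhausts all shorter strings without reaching an accepting state), and xxx is the lexicographically least accepting string of length 3.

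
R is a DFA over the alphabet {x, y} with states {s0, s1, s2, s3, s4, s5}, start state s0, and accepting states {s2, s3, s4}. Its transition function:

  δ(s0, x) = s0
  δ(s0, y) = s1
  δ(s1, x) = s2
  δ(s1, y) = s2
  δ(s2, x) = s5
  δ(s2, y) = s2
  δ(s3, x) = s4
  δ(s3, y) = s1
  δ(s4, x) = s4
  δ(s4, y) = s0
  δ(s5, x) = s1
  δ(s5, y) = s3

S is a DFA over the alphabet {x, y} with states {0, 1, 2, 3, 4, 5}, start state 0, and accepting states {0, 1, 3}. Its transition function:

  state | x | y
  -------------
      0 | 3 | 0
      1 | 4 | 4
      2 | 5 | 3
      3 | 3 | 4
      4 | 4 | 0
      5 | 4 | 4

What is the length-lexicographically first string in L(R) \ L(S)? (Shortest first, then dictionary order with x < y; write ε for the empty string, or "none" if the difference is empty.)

The string xyx is accepted by R but not by S.
No shorter string lies in the difference, and xyx is the lexicographically first length-3 string in L(R) \ L(S).

xyx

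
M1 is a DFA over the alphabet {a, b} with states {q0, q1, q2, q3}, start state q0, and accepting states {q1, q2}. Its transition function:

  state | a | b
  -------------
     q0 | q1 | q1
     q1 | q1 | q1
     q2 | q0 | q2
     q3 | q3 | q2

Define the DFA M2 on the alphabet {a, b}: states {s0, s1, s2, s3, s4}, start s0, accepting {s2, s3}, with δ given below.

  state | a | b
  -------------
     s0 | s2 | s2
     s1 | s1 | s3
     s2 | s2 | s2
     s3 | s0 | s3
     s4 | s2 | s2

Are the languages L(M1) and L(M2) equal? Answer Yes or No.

Exploring the product automaton M1 × M2 from the start pair (q0, s0), following both machines on each input symbol, reaches 2 state pairs: (q0, s0), (q1, s2).
M1 accepts in {q1, q2} and M2 accepts in {s2, s3}. In every reachable pair the two components are either both accepting — (q1, s2) — or both non-accepting, so no string is accepted by exactly one of the machines: L(M1) \ L(M2) and L(M2) \ L(M1) are both empty.
Hence every string is accepted by M1 iff it is accepted by M2, and the two languages coincide.

Yes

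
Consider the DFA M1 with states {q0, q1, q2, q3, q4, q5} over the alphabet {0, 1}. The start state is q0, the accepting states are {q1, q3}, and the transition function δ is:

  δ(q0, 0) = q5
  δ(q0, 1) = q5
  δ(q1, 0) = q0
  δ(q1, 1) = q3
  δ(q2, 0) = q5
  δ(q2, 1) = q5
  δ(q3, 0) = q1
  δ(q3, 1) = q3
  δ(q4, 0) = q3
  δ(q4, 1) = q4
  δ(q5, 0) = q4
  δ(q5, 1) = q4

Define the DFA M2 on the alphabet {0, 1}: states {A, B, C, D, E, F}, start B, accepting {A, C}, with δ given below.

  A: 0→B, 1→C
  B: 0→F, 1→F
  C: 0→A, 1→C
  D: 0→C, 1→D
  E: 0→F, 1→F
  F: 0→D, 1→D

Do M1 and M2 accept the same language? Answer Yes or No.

Yes

Exploring the product automaton M1 × M2 from the start pair (q0, B), following both machines on each input symbol, reaches 5 state pairs: (q0, B), (q5, F), (q4, D), (q3, C), (q1, A).
M1 accepts in {q1, q3} and M2 accepts in {A, C}. In every reachable pair the two components are either both accepting — (q3, C), (q1, A) — or both non-accepting, so no string is accepted by exactly one of the machines: L(M1) \ L(M2) and L(M2) \ L(M1) are both empty.
Hence every string is accepted by M1 iff it is accepted by M2, and the two languages coincide.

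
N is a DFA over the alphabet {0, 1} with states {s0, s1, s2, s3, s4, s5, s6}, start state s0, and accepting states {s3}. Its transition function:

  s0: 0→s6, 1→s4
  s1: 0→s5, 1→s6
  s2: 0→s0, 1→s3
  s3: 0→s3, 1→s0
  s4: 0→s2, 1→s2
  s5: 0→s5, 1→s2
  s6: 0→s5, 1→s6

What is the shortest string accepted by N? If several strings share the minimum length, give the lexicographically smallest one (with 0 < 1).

101

A breadth-first search from s0 reaches an accepting state first via the path s0 → s4 → s2 → s3 on input 101.
No string of length < 3 is accepted (BFS exhausts all shorter strings without reaching an accepting state), and 101 is the lexicographically least accepting string of length 3.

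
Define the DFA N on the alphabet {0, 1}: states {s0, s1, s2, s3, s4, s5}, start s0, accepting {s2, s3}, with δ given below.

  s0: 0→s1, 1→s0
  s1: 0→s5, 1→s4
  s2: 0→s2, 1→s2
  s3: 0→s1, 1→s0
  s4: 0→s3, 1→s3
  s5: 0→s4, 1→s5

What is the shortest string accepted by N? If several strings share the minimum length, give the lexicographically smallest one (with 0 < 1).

A breadth-first search from s0 reaches an accepting state first via the path s0 → s1 → s4 → s3 on input 010.
No string of length < 3 is accepted (BFS exhausts all shorter strings without reaching an accepting state), and 010 is the lexicographically least accepting string of length 3.

010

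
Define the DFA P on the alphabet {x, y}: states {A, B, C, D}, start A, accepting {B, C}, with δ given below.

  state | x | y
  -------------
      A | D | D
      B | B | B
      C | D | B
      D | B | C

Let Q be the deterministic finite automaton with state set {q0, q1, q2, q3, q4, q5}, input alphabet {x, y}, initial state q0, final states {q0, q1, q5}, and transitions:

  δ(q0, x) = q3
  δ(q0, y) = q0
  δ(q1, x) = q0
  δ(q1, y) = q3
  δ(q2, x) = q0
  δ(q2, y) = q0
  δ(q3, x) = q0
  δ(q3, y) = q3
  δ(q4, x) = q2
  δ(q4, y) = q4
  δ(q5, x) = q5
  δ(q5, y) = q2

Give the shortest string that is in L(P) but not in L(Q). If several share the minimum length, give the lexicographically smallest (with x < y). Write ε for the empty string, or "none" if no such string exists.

The string xy is accepted by P but not by Q.
No shorter string lies in the difference, and xy is the lexicographically first length-2 string in L(P) \ L(Q).

xy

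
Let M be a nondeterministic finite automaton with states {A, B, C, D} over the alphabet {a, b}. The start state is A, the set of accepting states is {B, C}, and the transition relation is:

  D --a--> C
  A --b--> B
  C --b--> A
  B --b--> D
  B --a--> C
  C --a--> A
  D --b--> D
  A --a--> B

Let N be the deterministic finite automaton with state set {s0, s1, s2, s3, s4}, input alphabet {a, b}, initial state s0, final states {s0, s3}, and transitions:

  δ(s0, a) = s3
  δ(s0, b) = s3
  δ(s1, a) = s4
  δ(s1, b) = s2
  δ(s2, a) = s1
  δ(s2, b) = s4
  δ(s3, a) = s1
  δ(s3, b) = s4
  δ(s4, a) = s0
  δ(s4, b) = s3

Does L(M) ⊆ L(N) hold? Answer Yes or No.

No

The string aa is in L(M) but not in L(N).
So L(M) ⊄ L(N).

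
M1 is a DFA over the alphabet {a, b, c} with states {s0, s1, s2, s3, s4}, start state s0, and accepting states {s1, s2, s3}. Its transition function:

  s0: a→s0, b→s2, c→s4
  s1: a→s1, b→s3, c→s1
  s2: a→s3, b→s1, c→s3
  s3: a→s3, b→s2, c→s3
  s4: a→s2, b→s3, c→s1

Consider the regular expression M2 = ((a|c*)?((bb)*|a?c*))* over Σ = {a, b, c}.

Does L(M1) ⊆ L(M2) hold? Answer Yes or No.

No

The string b is in L(M1) but not in L(M2).
So L(M1) ⊄ L(M2).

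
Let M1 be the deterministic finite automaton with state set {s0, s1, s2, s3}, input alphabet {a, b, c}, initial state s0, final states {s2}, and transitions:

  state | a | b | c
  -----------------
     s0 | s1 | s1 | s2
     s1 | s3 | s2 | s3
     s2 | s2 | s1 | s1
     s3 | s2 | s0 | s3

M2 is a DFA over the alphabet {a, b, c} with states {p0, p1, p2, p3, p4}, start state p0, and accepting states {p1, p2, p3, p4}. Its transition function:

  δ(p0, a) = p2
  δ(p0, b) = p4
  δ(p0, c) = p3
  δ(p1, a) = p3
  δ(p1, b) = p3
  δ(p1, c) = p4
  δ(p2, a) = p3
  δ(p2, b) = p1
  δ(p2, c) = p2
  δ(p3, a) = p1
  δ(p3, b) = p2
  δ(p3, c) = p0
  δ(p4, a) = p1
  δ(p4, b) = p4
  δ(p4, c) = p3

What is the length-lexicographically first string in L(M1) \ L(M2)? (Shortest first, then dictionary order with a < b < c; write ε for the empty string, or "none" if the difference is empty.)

babc

The string babc is accepted by M1 but not by M2.
No shorter string lies in the difference, and babc is the lexicographically first length-4 string in L(M1) \ L(M2).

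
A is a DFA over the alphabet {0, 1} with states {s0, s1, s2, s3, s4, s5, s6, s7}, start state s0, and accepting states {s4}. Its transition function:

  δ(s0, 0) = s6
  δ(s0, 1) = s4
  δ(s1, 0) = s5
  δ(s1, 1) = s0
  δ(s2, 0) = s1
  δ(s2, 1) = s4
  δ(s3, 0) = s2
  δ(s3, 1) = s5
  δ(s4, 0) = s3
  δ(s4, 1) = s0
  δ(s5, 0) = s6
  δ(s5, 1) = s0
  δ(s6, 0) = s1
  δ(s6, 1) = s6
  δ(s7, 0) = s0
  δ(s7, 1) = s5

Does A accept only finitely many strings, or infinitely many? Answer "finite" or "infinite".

infinite

State s0 is reachable from the start and can reach an accepting state, and it lies on the cycle s0 → s4 → s0.
Traversing that cycle any number of times yields accepted strings of unbounded length, so the language is infinite.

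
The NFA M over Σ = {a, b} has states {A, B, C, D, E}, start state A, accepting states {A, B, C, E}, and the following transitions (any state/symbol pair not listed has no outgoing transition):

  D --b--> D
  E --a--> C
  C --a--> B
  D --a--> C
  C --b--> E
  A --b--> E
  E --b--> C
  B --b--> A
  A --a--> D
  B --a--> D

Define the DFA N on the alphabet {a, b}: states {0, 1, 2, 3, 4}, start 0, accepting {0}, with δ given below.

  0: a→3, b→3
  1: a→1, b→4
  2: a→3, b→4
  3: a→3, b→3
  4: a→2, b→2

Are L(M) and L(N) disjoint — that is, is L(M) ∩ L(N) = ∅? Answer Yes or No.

The empty string ε is accepted by both M and N.
Hence L(M) ∩ L(N) ≠ ∅.

No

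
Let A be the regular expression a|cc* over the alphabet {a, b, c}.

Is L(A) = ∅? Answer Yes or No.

No

The string a matches the expression, so it belongs to L(A).
Since L(A) contains at least one string, it is not empty.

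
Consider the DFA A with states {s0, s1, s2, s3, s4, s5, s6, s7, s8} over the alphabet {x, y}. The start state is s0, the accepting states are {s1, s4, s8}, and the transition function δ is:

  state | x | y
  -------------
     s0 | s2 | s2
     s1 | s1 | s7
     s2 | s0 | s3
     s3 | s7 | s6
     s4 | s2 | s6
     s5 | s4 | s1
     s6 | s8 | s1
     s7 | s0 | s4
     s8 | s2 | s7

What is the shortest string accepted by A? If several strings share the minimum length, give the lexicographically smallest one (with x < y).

xyxy

A breadth-first search from s0 reaches an accepting state first via the path s0 → s2 → s3 → s7 → s4 on input xyxy.
No string of length < 4 is accepted (BFS exhausts all shorter strings without reaching an accepting state), and xyxy is the lexicographically least accepting string of length 4.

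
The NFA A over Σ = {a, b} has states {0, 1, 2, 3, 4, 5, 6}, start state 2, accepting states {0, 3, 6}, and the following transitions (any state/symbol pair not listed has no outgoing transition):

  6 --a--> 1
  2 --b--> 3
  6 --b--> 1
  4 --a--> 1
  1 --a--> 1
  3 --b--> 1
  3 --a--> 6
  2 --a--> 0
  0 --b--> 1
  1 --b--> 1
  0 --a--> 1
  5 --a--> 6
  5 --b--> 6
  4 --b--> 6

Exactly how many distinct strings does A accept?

The useful subgraph on states {0, 2, 3, 6} is acyclic, so L(A) is finite; the longest accepting path visits 3 useful states, giving maximum string length 2.
Counting accepting paths from 2 by length: 2 of length 1, 1 of length 2. Total 3.

3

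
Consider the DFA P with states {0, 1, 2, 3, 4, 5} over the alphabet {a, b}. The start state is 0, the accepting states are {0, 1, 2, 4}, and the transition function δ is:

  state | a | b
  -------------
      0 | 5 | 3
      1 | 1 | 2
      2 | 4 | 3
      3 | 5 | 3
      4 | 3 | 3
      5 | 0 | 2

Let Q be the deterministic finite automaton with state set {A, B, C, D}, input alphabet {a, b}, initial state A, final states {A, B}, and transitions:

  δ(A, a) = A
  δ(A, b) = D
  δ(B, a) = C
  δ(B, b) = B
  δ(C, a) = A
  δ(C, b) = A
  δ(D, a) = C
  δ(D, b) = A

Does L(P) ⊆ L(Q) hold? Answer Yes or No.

The string ab is in L(P) but not in L(Q).
So L(P) ⊄ L(Q).

No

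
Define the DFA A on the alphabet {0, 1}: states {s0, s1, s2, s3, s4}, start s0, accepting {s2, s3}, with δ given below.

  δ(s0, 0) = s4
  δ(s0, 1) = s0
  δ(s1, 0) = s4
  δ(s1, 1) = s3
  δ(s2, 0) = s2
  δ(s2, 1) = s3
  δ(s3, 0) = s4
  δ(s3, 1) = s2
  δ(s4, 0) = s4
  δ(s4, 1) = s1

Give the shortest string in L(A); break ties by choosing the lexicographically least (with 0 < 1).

A breadth-first search from s0 reaches an accepting state first via the path s0 → s4 → s1 → s3 on input 011.
No string of length < 3 is accepted (BFS exhausts all shorter strings without reaching an accepting state), and 011 is the lexicographically least accepting string of length 3.

011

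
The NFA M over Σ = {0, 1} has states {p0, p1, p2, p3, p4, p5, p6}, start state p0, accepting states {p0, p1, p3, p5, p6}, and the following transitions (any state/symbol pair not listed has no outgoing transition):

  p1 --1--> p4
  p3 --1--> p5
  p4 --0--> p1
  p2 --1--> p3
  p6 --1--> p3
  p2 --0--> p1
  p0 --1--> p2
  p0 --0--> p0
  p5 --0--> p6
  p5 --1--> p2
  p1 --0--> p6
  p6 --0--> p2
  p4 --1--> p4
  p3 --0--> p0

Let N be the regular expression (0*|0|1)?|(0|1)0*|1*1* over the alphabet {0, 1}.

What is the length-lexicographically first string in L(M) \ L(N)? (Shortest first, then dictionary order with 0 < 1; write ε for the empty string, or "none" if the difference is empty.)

010

The string 010 is accepted by M but not by N.
No shorter string lies in the difference, and 010 is the lexicographically first length-3 string in L(M) \ L(N).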